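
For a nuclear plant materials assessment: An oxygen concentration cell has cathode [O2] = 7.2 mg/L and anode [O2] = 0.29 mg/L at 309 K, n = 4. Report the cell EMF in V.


Apply the Nernst concentration-cell relation: E = (RT/nF)*ln(C_cathode/C_anode)
RT/nF = 8.314*309/(4*96485) = 0.00665654 V
ln(7.2/0.29) = 3.21196
E = 0.00665654 * 3.21196 = 0.02138 V

0.02138 V


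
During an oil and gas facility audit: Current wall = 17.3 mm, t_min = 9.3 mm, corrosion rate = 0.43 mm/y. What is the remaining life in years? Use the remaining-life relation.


Apply the remaining-life relation: RL = (t_current − t_min) / CR
RL = (17.3 − 9.3) / 0.43 = 8.0 / 0.43 = 18.6 years

18.6 years


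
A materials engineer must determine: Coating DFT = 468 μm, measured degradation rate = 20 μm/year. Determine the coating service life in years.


Service life = thickness / degradation rate
Life = 468 / 20 = 23.4 years

23.4 years


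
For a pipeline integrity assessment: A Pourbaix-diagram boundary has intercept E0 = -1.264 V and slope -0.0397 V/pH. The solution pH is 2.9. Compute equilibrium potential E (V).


Apply the Pourbaix line equation: E = E0 + slope*pH
E = -1.264 + (-0.0397)*2.9 = -1.264 + (-0.11513) = -1.37913 V
Rounded to 4 decimal places: E = -1.3791 V

-1.3791 V


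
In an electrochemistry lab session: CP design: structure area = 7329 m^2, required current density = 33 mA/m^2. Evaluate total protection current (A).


I = area * current density, then convert mA → A (÷1000)
I = 7329 * 33 / 1000 = 241.86 A

241.86 A


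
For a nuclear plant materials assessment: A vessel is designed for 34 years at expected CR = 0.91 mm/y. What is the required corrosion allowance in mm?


Corrosion allowance = CR × design life
CA = 0.91 * 34 = 30.94 mm

30.94 mm


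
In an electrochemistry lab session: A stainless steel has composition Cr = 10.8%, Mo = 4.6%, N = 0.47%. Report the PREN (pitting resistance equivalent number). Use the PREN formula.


Apply the PREN formula: PREN = Cr + 3.3*Mo + 16*N
PREN = 10.8 + 3.3*4.6 + 16*0.47
PREN = 10.8 + 15.18 + 7.52 = 33.5

33.5


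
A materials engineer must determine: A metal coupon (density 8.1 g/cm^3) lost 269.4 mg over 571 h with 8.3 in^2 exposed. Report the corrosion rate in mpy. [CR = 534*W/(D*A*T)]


Apply the mpy weight-loss relation: CR = 534 * W / (D * A * T)
Numerator: 534 * 269.4 = 143859.6
Denominator: 8.1 * 8.3 * 571 = 38388.33
CR = 143859.6 / 38388.33 = 3.7475 mpy

3.7475 mpy


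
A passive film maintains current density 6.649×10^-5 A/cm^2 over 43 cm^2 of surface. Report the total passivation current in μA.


I = i_pass * A, then convert A → μA (×10^6)
I = 6.649×10^-5 * 43 * 10^6 = 2859.07 μA

2859.07 μA


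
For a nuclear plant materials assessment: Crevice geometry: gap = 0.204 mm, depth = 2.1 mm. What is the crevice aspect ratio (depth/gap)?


Aspect ratio = depth / gap
Ratio = 2.1 / 0.204 = 10.3

10.3


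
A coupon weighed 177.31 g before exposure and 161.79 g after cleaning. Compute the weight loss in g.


Weight loss = initial − final
WL = 177.31 − 161.79 = 15.52 g

15.52 g


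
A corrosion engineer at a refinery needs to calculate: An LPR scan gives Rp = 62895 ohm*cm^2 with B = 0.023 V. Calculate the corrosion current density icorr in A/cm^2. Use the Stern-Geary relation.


Apply the Stern-Geary relation: icorr = B / Rp
icorr = 0.023 / 62895 = 3.657×10^-7 A/cm^2

3.657×10^-7 A/cm^2


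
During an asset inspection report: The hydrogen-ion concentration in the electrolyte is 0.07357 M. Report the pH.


pH = −log10[H+]
pH = −log10(0.07357) = 1.13

1.13


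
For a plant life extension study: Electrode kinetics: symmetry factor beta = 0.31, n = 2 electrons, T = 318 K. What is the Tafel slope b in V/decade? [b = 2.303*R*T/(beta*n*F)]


Apply the Tafel slope relation: b = 2.303*R*T/(beta*n*F)
Numerator: 2.303 * 8.314 * 318 = 6088.79
Denominator: 0.31 * 2 * 96485 = 59820.7
b = 6088.79 / 59820.7 = 0.1018 V/decade

0.1018 V/decade


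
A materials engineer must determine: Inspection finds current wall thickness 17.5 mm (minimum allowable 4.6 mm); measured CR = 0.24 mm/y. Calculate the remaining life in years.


Apply the remaining-life relation: RL = (t_current − t_min) / CR
RL = (17.5 − 4.6) / 0.24 = 12.9 / 0.24 = 53.8 years

53.8 years


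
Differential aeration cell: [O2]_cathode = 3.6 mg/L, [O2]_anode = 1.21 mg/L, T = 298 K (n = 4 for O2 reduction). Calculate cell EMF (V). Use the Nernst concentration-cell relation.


Apply the Nernst concentration-cell relation: E = (RT/nF)*ln(C_cathode/C_anode)
RT/nF = 8.314*298/(4*96485) = 0.00641958 V
ln(3.6/1.21) = 1.09031
E = 0.00641958 * 1.09031 = 0.007 V

0.007 V


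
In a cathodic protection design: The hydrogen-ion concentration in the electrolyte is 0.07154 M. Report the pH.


pH = −log10[H+]
pH = −log10(0.07154) = 1.15

1.15


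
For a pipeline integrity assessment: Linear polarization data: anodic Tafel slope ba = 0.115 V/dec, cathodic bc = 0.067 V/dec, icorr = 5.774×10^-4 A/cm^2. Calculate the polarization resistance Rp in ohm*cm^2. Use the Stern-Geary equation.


Apply the Stern-Geary equation: Rp = ba*bc / (2.303*icorr*(ba+bc))
ba*bc = 0.115*0.067 = 0.007705
ba+bc = 0.182; 2.303*icorr*(ba+bc) = 2.303*5.774×10^-4*0.182 = 2.420149×10^-4
Rp = 0.007705 / 2.420149×10^-4 = 31.8 ohm*cm^2

31.8 ohm*cm^2


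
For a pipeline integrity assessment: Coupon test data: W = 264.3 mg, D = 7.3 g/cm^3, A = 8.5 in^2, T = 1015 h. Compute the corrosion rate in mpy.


Apply the mpy weight-loss relation: CR = 534 * W / (D * A * T)
Numerator: 534 * 264.3 = 141136.2
Denominator: 7.3 * 8.5 * 1015 = 62980.75
CR = 141136.2 / 62980.75 = 2.24094 mpy

2.24094 mpy


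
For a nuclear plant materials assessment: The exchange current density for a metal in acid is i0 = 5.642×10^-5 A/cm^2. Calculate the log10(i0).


i0 = 5.642×10^-5 A/cm^2
log10(i0) = -4.249

-4.249


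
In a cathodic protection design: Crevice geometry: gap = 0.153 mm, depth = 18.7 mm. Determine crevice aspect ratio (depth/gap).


Aspect ratio = depth / gap
Ratio = 18.7 / 0.153 = 122.2

122.2


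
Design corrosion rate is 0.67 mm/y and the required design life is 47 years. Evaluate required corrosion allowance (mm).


Corrosion allowance = CR × design life
CA = 0.67 * 47 = 31.49 mm

31.49 mm


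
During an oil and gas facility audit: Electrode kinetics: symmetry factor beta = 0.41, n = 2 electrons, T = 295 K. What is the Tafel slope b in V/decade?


Apply the Tafel slope relation: b = 2.303*R*T/(beta*n*F)
Numerator: 2.303 * 8.314 * 295 = 5648.41
Denominator: 0.41 * 2 * 96485 = 79117.7
b = 5648.41 / 79117.7 = 0.071 V/decade

0.071 V/decade


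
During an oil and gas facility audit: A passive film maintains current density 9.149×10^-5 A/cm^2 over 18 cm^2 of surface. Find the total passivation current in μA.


I = i_pass * A, then convert A → μA (×10^6)
I = 9.149×10^-5 * 18 * 10^6 = 1646.82 μA

1646.82 μA


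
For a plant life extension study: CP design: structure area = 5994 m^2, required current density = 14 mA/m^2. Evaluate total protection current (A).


I = area * current density, then convert mA → A (÷1000)
I = 5994 * 14 / 1000 = 83.92 A

83.92 A


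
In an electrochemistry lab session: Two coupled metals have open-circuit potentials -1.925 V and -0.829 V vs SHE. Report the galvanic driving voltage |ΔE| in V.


Driving voltage is the absolute potential difference.
|ΔE| = |-1.925 − (-0.829)| = 1.096 V

1.096 V


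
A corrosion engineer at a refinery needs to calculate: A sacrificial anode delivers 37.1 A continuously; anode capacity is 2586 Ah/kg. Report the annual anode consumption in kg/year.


Annual consumption = current * hours per year / capacity
Rate = 37.1 * 8760 / 2586 = 125.7 kg/year

125.7 kg/year


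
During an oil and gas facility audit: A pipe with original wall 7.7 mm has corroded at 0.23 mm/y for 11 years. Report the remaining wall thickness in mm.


Remaining wall = original − CR × time
t = 7.7 − 0.23*11 = 7.7 − 2.53 = 5.17 mm

5.17 mm


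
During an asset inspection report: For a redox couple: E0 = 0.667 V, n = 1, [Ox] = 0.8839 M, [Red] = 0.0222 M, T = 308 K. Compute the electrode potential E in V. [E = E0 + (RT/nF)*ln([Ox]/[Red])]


Apply the Nernst equation: E = E0 + (RT/nF)*ln([Ox]/[Red])
Step 1: RT/nF = 8.314*308/(1*96485) = 0.02654 V
Step 2: [Ox]/[Red] = 0.8839/0.0222 = 39.815315
Step 3: ln(39.815315) = 3.684252
Step 4: correction = 0.02654 * 3.684252 = 0.0978 V
E = 0.667 + 0.0978 = 0.7648 V

0.7648 V


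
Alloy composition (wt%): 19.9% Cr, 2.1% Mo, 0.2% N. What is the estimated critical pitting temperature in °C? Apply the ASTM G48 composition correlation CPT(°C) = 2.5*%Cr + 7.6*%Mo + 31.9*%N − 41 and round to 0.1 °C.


Apply the ASTM G48 empirical CPT estimate: CPT(°C) = 2.5*%Cr + 7.6*%Mo + 31.9*%N − 41
2.5*19.9 = 49.75; 7.6*2.1 = 15.96; 31.9*0.2 = 6.38
CPT = 49.75 + 15.96 + 6.38 − 41 = 31.09 °C
Rounded to 0.1 °C: CPT ≈ 31.1 °C

31.1 °C


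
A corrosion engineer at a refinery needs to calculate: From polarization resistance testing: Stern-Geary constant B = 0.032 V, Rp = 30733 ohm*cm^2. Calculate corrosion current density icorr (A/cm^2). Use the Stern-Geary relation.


Apply the Stern-Geary relation: icorr = B / Rp
icorr = 0.032 / 30733 = 1.041×10^-6 A/cm^2

1.041×10^-6 A/cm^2


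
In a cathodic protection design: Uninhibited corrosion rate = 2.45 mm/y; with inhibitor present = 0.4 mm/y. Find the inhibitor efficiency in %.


Apply the inhibitor-efficiency definition: IE = (CR_blank − CR_inh)/CR_blank × 100
IE = (2.45 − 0.4) / 2.45 × 100
IE = 2.05 / 2.45 × 100 = 83.7 %

83.7 %


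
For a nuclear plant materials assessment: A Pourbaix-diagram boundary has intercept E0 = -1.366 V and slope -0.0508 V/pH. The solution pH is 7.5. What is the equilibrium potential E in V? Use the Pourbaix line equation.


Apply the Pourbaix line equation: E = E0 + slope*pH
E = -1.366 + (-0.0508)*7.5 = -1.366 + (-0.381) = -1.747 V
Rounded to 4 decimal places: E = -1.7470 V

-1.7470 V


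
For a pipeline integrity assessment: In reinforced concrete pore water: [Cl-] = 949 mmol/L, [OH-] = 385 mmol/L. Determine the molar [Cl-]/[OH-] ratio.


Threshold parameter = [Cl-] / [OH-] (molar basis; both in mmol/L, so units cancel)
Ratio = 949 / 385 = 2.46

2.46


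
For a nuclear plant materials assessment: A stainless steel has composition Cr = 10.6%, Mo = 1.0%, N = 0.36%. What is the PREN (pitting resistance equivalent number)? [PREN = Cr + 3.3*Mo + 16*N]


Apply the PREN formula: PREN = Cr + 3.3*Mo + 16*N
PREN = 10.6 + 3.3*1.0 + 16*0.36
PREN = 10.6 + 3.3 + 5.76 = 19.66

19.66


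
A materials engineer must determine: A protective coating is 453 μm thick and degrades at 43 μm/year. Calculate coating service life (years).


Service life = thickness / degradation rate
Life = 453 / 43 = 10.5 years

10.5 years


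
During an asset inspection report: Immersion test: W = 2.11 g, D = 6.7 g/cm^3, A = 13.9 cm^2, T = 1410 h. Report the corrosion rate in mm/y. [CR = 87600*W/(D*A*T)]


Apply the mm/y weight-loss relation: CR = 87600 * W / (D * A * T)
Numerator: 87600 * 2.11 = 184836.0
Denominator: 6.7 * 13.9 * 1410 = 131313.3
CR = 184836.0 / 131313.3 = 1.4076 mm/y

1.4076 mm/y


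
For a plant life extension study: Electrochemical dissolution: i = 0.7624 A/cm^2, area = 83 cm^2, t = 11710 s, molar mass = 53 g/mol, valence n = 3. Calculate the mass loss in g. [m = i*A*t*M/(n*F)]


Apply Faraday's law: m = i*A*t*M / (n*F)
Total charge passed Q = i*A*t = 0.7624*83*11710 = 740999.432 C
m = Q*M/(n*F) = 740999.432*53/(3*96485) = 135.679 g

135.679 g


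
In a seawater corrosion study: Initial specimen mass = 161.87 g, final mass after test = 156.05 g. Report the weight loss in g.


Weight loss = initial − final
WL = 161.87 − 156.05 = 5.82 g

5.82 g


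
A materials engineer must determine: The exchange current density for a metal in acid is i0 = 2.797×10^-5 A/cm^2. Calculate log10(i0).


i0 = 2.797×10^-5 A/cm^2
log10(i0) = -4.553

-4.553


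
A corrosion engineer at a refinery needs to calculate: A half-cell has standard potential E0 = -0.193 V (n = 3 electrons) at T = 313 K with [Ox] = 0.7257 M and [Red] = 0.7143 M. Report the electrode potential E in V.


Apply the Nernst equation: E = E0 + (RT/nF)*ln([Ox]/[Red])
Step 1: RT/nF = 8.314*313/(3*96485) = 0.00899028 V
Step 2: [Ox]/[Red] = 0.7257/0.7143 = 1.01596
Step 3: ln(1.01596) = 0.015834
Step 4: correction = 0.00899028 * 0.015834 = 0.0001 V
E = -0.193 + 0.0001 = -0.1929 V

-0.1929 V


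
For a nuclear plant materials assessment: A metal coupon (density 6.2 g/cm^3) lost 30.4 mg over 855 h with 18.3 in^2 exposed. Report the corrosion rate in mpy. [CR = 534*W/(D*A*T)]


Apply the mpy weight-loss relation: CR = 534 * W / (D * A * T)
Numerator: 534 * 30.4 = 16233.6
Denominator: 6.2 * 18.3 * 855 = 97008.3
CR = 16233.6 / 97008.3 = 0.1673 mpy

0.1673 mpy


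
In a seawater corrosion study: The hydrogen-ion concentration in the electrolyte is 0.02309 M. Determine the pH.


pH = −log10[H+]
pH = −log10(0.02309) = 1.64

1.64


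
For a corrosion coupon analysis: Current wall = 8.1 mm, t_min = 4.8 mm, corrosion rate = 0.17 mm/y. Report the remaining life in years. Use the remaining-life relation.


Apply the remaining-life relation: RL = (t_current − t_min) / CR
RL = (8.1 − 4.8) / 0.17 = 3.3 / 0.17 = 19.4 years

19.4 years


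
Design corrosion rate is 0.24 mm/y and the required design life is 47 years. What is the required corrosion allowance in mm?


Corrosion allowance = CR × design life
CA = 0.24 * 47 = 11.28 mm

11.28 mm


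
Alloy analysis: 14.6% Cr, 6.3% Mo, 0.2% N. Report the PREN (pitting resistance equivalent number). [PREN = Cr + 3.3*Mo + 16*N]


Apply the PREN formula: PREN = Cr + 3.3*Mo + 16*N
PREN = 14.6 + 3.3*6.3 + 16*0.2
PREN = 14.6 + 20.79 + 3.2 = 38.59

38.59


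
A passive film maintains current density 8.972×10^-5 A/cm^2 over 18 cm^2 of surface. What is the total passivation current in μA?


I = i_pass * A, then convert A → μA (×10^6)
I = 8.972×10^-5 * 18 * 10^6 = 1614.96 μA

1614.96 μA


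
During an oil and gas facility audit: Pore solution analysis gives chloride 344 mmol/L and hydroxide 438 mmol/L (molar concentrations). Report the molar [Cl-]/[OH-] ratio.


Threshold parameter = [Cl-] / [OH-] (molar basis; both in mmol/L, so units cancel)
Ratio = 344 / 438 = 0.79

0.79


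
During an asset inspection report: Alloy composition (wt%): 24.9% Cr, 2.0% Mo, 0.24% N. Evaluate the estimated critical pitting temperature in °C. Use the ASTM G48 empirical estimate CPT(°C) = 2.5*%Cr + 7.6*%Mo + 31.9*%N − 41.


Apply the ASTM G48 empirical CPT estimate: CPT(°C) = 2.5*%Cr + 7.6*%Mo + 31.9*%N − 41
2.5*24.9 = 62.25; 7.6*2.0 = 15.2; 31.9*0.24 = 7.656
CPT = 62.25 + 15.2 + 7.656 − 41 = 44.106 °C
Rounded to 0.1 °C: CPT ≈ 44.1 °C

44.1 °C


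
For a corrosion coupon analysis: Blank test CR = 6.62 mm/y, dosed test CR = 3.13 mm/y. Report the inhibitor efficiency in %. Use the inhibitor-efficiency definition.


Apply the inhibitor-efficiency definition: IE = (CR_blank − CR_inh)/CR_blank × 100
IE = (6.62 − 3.13) / 6.62 × 100
IE = 3.49 / 6.62 × 100 = 52.7 %

52.7 %


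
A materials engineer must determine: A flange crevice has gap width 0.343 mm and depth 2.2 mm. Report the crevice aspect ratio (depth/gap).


Aspect ratio = depth / gap
Ratio = 2.2 / 0.343 = 6.4

6.4


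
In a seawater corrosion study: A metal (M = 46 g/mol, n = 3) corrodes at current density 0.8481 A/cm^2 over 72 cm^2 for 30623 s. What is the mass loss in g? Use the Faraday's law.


Apply Faraday's law: m = i*A*t*M / (n*F)
Total charge passed Q = i*A*t = 0.8481*72*30623 = 1869938.3736 C
m = Q*M/(n*F) = 1869938.3736*46/(3*96485) = 297.1694 g

297.1694 g


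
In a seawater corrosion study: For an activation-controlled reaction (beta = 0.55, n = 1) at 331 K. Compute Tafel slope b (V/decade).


Apply the Tafel slope relation: b = 2.303*R*T/(beta*n*F)
Numerator: 2.303 * 8.314 * 331 = 6337.7
Denominator: 0.55 * 1 * 96485 = 53066.75
b = 6337.7 / 53066.75 = 0.1194 V/decade

0.1194 V/decade


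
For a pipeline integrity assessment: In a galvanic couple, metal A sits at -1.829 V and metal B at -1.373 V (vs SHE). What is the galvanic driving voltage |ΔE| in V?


Driving voltage is the absolute potential difference.
|ΔE| = |-1.829 − (-1.373)| = 0.456 V

0.456 V


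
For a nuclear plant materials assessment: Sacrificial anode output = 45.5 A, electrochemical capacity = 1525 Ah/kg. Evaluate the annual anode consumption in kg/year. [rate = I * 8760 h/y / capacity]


Annual consumption = current * hours per year / capacity
Rate = 45.5 * 8760 / 1525 = 261.4 kg/year

261.4 kg/year


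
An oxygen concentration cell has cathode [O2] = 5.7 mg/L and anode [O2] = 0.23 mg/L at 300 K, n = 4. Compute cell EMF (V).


Apply the Nernst concentration-cell relation: E = (RT/nF)*ln(C_cathode/C_anode)
RT/nF = 8.314*300/(4*96485) = 0.00646266 V
ln(5.7/0.23) = 3.21014
E = 0.00646266 * 3.21014 = 0.02075 V

0.02075 V


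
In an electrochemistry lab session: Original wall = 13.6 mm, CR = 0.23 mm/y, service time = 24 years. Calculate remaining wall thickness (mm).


Remaining wall = original − CR × time
t = 13.6 − 0.23*24 = 13.6 − 5.52 = 8.08 mm

8.08 mm


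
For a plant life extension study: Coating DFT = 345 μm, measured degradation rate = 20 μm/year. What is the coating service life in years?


Service life = thickness / degradation rate
Life = 345 / 20 = 17.3 years

17.3 years


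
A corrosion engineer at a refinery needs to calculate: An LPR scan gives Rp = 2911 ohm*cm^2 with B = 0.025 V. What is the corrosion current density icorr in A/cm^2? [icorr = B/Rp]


Apply the Stern-Geary relation: icorr = B / Rp
icorr = 0.025 / 2911 = 8.588×10^-6 A/cm^2

8.588×10^-6 A/cm^2


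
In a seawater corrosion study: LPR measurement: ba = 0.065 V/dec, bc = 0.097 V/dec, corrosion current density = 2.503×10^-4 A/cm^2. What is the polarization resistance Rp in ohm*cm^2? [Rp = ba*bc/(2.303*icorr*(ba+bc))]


Apply the Stern-Geary equation: Rp = ba*bc / (2.303*icorr*(ba+bc))
ba*bc = 0.065*0.097 = 0.006305
ba+bc = 0.162; 2.303*icorr*(ba+bc) = 2.303*2.503×10^-4*0.162 = 9.3383426×10^-5
Rp = 0.006305 / 9.3383426×10^-5 = 67.5 ohm*cm^2

67.5 ohm*cm^2


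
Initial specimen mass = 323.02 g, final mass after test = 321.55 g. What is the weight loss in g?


Weight loss = initial − final
WL = 323.02 − 321.55 = 1.47 g

1.47 g


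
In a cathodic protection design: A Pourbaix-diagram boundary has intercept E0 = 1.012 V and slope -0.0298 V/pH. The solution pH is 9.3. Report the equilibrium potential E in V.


Apply the Pourbaix line equation: E = E0 + slope*pH
E = 1.012 + (-0.0298)*9.3 = 1.012 + (-0.27714) = 0.73486 V
Rounded to 3 decimal places: E = 0.735 V

0.735 V


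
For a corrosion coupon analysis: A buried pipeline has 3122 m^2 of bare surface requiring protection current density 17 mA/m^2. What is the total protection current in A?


I = area * current density, then convert mA → A (÷1000)
I = 3122 * 17 / 1000 = 53.07 A

53.07 A


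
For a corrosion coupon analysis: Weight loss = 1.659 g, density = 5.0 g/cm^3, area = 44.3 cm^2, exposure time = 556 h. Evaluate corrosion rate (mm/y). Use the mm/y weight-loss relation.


Apply the mm/y weight-loss relation: CR = 87600 * W / (D * A * T)
Numerator: 87600 * 1.659 = 145328.4
Denominator: 5.0 * 44.3 * 556 = 123154.0
CR = 145328.4 / 123154.0 = 1.180054 mm/y

1.180054 mm/y


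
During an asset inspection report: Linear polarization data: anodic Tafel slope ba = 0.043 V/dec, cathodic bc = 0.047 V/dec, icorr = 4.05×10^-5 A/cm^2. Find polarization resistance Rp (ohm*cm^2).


Apply the Stern-Geary equation: Rp = ba*bc / (2.303*icorr*(ba+bc))
ba*bc = 0.043*0.047 = 0.002021
ba+bc = 0.09; 2.303*icorr*(ba+bc) = 2.303*4.05×10^-5*0.09 = 8.394435×10^-6
Rp = 0.002021 / 8.394435×10^-6 = 240.8 ohm*cm^2

240.8 ohm*cm^2


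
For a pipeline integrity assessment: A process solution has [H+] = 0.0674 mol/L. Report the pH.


pH = −log10[H+]
pH = −log10(0.0674) = 1.17

1.17


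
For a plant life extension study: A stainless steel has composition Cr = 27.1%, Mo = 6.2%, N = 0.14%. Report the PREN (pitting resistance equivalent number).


Apply the PREN formula: PREN = Cr + 3.3*Mo + 16*N
PREN = 27.1 + 3.3*6.2 + 16*0.14
PREN = 27.1 + 20.46 + 2.24 = 49.8

49.8


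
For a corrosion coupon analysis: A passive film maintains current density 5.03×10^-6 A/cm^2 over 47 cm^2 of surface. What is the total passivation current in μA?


I = i_pass * A, then convert A → μA (×10^6)
I = 5.03×10^-6 * 47 * 10^6 = 236.41 μA

236.41 μA


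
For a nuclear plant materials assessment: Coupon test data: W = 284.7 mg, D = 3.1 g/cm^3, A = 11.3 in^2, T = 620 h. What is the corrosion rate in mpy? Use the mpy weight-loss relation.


Apply the mpy weight-loss relation: CR = 534 * W / (D * A * T)
Numerator: 534 * 284.7 = 152029.8
Denominator: 3.1 * 11.3 * 620 = 21718.6
CR = 152029.8 / 21718.6 = 6.99998 mpy

6.99998 mpy


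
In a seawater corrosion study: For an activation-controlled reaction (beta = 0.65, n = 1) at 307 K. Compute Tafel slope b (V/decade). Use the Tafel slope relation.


Apply the Tafel slope relation: b = 2.303*R*T/(beta*n*F)
Numerator: 2.303 * 8.314 * 307 = 5878.17
Denominator: 0.65 * 1 * 96485 = 62715.25
b = 5878.17 / 62715.25 = 0.0937 V/decade

0.0937 V/decade


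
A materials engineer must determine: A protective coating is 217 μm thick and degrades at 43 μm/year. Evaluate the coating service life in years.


Service life = thickness / degradation rate
Life = 217 / 43 = 5.0 years

5.0 years


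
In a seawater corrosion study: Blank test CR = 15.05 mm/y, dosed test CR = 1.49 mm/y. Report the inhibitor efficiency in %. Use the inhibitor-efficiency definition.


Apply the inhibitor-efficiency definition: IE = (CR_blank − CR_inh)/CR_blank × 100
IE = (15.05 − 1.49) / 15.05 × 100
IE = 13.56 / 15.05 × 100 = 90.1 %

90.1 %


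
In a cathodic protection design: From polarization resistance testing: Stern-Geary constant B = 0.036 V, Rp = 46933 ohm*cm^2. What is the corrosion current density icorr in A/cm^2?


Apply the Stern-Geary relation: icorr = B / Rp
icorr = 0.036 / 46933 = 7.671×10^-7 A/cm^2

7.671×10^-7 A/cm^2


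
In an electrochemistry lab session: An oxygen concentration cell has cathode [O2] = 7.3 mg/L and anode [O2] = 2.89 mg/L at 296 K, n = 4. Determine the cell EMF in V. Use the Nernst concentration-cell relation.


Apply the Nernst concentration-cell relation: E = (RT/nF)*ln(C_cathode/C_anode)
RT/nF = 8.314*296/(4*96485) = 0.00637649 V
ln(7.3/2.89) = 0.92662
E = 0.00637649 * 0.92662 = 0.00591 V

0.00591 V


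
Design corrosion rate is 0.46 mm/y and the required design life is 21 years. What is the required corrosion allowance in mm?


Corrosion allowance = CR × design life
CA = 0.46 * 21 = 9.66 mm

9.66 mm


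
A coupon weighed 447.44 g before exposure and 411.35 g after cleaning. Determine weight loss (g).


Weight loss = initial − final
WL = 447.44 − 411.35 = 36.09 g

36.09 g


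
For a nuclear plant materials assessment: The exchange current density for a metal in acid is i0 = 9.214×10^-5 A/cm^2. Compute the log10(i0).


i0 = 9.214×10^-5 A/cm^2
log10(i0) = -4.036

-4.036


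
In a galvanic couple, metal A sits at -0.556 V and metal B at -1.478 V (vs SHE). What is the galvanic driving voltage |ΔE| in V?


Driving voltage is the absolute potential difference.
|ΔE| = |-0.556 − (-1.478)| = 0.922 V

0.922 V


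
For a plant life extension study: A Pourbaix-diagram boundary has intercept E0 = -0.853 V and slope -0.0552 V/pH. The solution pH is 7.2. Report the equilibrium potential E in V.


Apply the Pourbaix line equation: E = E0 + slope*pH
E = -0.853 + (-0.0552)*7.2 = -0.853 + (-0.39744) = -1.25044 V
Rounded to 4 decimal places: E = -1.2504 V

-1.2504 V


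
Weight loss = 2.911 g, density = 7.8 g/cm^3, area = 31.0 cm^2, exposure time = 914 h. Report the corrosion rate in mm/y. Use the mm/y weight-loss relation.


Apply the mm/y weight-loss relation: CR = 87600 * W / (D * A * T)
Numerator: 87600 * 2.911 = 255003.6
Denominator: 7.8 * 31.0 * 914 = 221005.2
CR = 255003.6 / 221005.2 = 1.15384 mm/y

1.15384 mm/y


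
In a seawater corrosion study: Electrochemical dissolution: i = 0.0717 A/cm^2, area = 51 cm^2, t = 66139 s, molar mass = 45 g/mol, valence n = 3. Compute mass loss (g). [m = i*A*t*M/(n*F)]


Apply Faraday's law: m = i*A*t*M / (n*F)
Total charge passed Q = i*A*t = 0.0717*51*66139 = 241850.4813 C
m = Q*M/(n*F) = 241850.4813*45/(3*96485) = 37.5992 g

37.5992 g


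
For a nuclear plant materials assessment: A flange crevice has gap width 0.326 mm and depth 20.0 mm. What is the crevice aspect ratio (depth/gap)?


Aspect ratio = depth / gap
Ratio = 20.0 / 0.326 = 61.3

61.3


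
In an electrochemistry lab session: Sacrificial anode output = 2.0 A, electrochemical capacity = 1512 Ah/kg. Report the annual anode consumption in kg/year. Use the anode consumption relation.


Annual consumption = current * hours per year / capacity
Rate = 2.0 * 8760 / 1512 = 11.6 kg/year

11.6 kg/year


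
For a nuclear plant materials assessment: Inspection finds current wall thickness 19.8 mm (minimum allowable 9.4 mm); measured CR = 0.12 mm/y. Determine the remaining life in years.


Apply the remaining-life relation: RL = (t_current − t_min) / CR
RL = (19.8 − 9.4) / 0.12 = 10.4 / 0.12 = 86.7 years

86.7 years


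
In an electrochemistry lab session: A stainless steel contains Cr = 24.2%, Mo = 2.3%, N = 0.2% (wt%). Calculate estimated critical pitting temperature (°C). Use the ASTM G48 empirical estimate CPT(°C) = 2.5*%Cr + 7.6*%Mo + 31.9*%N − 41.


Apply the ASTM G48 empirical CPT estimate: CPT(°C) = 2.5*%Cr + 7.6*%Mo + 31.9*%N − 41
2.5*24.2 = 60.5; 7.6*2.3 = 17.48; 31.9*0.2 = 6.38
CPT = 60.5 + 17.48 + 6.38 − 41 = 43.36 °C
Rounded to 0.1 °C: CPT ≈ 43.4 °C

43.4 °C


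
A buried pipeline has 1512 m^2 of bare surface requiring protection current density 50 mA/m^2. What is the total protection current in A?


I = area * current density, then convert mA → A (÷1000)
I = 1512 * 50 / 1000 = 75.6 A

75.6 A


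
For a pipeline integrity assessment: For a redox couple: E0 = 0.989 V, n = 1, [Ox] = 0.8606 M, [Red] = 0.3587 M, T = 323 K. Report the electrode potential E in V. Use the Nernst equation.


Apply the Nernst equation: E = E0 + (RT/nF)*ln([Ox]/[Red])
Step 1: RT/nF = 8.314*323/(1*96485) = 0.02783253 V
Step 2: [Ox]/[Red] = 0.8606/0.3587 = 2.399219
Step 3: ln(2.399219) = 0.875143
Step 4: correction = 0.02783253 * 0.875143 = 0.024 V
E = 0.989 + 0.024 = 1.013 V

1.013 V


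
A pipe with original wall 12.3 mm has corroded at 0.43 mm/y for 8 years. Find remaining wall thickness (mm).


Remaining wall = original − CR × time
t = 12.3 − 0.43*8 = 12.3 − 3.44 = 8.86 mm

8.86 mm


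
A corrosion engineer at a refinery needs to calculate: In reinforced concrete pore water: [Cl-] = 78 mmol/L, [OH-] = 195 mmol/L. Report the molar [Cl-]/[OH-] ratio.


Threshold parameter = [Cl-] / [OH-] (molar basis; both in mmol/L, so units cancel)
Ratio = 78 / 195 = 0.4

0.4


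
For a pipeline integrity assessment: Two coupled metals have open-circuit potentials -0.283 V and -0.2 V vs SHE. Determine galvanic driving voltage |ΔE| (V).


Driving voltage is the absolute potential difference.
|ΔE| = |-0.283 − (-0.2)| = 0.083 V

0.083 V


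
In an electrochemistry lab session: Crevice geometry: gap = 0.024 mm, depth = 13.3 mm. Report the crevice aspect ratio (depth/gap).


Aspect ratio = depth / gap
Ratio = 13.3 / 0.024 = 554.2

554.2


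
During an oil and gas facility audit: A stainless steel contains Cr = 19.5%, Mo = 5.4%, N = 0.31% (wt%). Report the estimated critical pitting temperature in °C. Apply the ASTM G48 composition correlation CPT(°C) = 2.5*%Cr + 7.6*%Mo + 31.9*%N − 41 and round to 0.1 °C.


Apply the ASTM G48 empirical CPT estimate: CPT(°C) = 2.5*%Cr + 7.6*%Mo + 31.9*%N − 41
2.5*19.5 = 48.75; 7.6*5.4 = 41.04; 31.9*0.31 = 9.889
CPT = 48.75 + 41.04 + 9.889 − 41 = 58.679 °C
Rounded to 0.1 °C: CPT ≈ 58.7 °C

58.7 °C


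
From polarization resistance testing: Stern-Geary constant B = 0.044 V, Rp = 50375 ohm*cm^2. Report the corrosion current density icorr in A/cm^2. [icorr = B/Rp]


Apply the Stern-Geary relation: icorr = B / Rp
icorr = 0.044 / 50375 = 8.734×10^-7 A/cm^2

8.734×10^-7 A/cm^2


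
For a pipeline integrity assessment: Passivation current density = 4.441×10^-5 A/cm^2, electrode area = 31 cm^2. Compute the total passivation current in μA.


I = i_pass * A, then convert A → μA (×10^6)
I = 4.441×10^-5 * 31 * 10^6 = 1376.71 μA

1376.71 μA


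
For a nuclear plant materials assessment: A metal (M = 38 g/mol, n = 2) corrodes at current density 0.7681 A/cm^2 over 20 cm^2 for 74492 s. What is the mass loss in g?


Apply Faraday's law: m = i*A*t*M / (n*F)
Total charge passed Q = i*A*t = 0.7681*20*74492 = 1144346.104 C
m = Q*M/(n*F) = 1144346.104*38/(2*96485) = 225.347 g

225.347 g


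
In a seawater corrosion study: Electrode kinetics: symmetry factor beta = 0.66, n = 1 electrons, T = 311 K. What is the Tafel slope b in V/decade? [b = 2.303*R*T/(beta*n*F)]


Apply the Tafel slope relation: b = 2.303*R*T/(beta*n*F)
Numerator: 2.303 * 8.314 * 311 = 5954.76
Denominator: 0.66 * 1 * 96485 = 63680.1
b = 5954.76 / 63680.1 = 0.094 V/decade

0.094 V/decade


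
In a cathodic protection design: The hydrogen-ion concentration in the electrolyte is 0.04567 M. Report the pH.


pH = −log10[H+]
pH = −log10(0.04567) = 1.34

1.34


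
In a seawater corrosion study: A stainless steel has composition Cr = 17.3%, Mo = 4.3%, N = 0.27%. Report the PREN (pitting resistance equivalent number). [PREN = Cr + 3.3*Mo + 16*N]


Apply the PREN formula: PREN = Cr + 3.3*Mo + 16*N
PREN = 17.3 + 3.3*4.3 + 16*0.27
PREN = 17.3 + 14.19 + 4.32 = 35.81

35.81


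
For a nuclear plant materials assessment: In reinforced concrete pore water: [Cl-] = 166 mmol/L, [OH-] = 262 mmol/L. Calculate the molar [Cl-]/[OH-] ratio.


Threshold parameter = [Cl-] / [OH-] (molar basis; both in mmol/L, so units cancel)
Ratio = 166 / 262 = 0.63

0.63


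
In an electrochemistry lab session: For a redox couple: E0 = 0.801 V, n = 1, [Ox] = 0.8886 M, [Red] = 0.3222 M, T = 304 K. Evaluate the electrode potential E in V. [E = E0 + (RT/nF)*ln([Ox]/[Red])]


Apply the Nernst equation: E = E0 + (RT/nF)*ln([Ox]/[Red])
Step 1: RT/nF = 8.314*304/(1*96485) = 0.02619533 V
Step 2: [Ox]/[Red] = 0.8886/0.3222 = 2.757914
Step 3: ln(2.757914) = 1.014475
Step 4: correction = 0.02619533 * 1.014475 = 0.027 V
E = 0.801 + 0.027 = 0.828 V

0.828 V


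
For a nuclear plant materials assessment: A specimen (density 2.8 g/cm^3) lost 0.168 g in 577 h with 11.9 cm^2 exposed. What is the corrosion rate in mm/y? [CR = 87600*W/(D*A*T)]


Apply the mm/y weight-loss relation: CR = 87600 * W / (D * A * T)
Numerator: 87600 * 0.168 = 14716.8
Denominator: 2.8 * 11.9 * 577 = 19225.64
CR = 14716.8 / 19225.64 = 0.765478 mm/y

0.765478 mm/y


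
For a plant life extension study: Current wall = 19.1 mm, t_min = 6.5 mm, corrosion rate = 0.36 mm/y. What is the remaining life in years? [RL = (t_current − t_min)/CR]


Apply the remaining-life relation: RL = (t_current − t_min) / CR
RL = (19.1 − 6.5) / 0.36 = 12.6 / 0.36 = 35.0 years

35.0 years


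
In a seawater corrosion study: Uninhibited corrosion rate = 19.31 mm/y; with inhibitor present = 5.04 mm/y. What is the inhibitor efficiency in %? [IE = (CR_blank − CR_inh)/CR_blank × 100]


Apply the inhibitor-efficiency definition: IE = (CR_blank − CR_inh)/CR_blank × 100
IE = (19.31 − 5.04) / 19.31 × 100
IE = 14.27 / 19.31 × 100 = 73.9 %

73.9 %


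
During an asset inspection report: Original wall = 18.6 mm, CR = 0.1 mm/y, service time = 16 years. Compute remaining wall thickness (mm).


Remaining wall = original − CR × time
t = 18.6 − 0.1*16 = 18.6 − 1.6 = 17.0 mm

17.0 mm


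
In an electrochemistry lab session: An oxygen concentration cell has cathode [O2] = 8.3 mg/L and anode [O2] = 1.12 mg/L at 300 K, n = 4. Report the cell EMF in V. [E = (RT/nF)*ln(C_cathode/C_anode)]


Apply the Nernst concentration-cell relation: E = (RT/nF)*ln(C_cathode/C_anode)
RT/nF = 8.314*300/(4*96485) = 0.00646266 V
ln(8.3/1.12) = 2.00293
E = 0.00646266 * 2.00293 = 0.01294 V

0.01294 V


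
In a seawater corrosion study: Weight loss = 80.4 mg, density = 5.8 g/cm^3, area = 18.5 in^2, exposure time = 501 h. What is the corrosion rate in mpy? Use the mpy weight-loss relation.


Apply the mpy weight-loss relation: CR = 534 * W / (D * A * T)
Numerator: 534 * 80.4 = 42933.6
Denominator: 5.8 * 18.5 * 501 = 53757.3
CR = 42933.6 / 53757.3 = 0.799 mpy

0.799 mpy


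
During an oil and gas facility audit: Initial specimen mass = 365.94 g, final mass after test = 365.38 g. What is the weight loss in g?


Weight loss = initial − final
WL = 365.94 − 365.38 = 0.56 g

0.56 g


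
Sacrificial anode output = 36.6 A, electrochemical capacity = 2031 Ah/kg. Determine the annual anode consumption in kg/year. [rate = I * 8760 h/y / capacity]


Annual consumption = current * hours per year / capacity
Rate = 36.6 * 8760 / 2031 = 157.9 kg/year

157.9 kg/year


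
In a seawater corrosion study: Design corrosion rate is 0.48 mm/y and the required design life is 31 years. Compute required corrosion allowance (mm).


Corrosion allowance = CR × design life
CA = 0.48 * 31 = 14.88 mm

14.88 mm


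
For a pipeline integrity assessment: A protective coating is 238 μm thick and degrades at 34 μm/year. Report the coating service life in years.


Service life = thickness / degradation rate
Life = 238 / 34 = 7.0 years

7.0 years


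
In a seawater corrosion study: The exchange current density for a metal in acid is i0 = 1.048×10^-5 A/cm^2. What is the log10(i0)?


i0 = 1.048×10^-5 A/cm^2
log10(i0) = -4.98

-4.98


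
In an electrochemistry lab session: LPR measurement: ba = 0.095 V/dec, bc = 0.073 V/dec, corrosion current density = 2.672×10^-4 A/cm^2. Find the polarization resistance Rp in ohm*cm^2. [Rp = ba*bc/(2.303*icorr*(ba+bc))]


Apply the Stern-Geary equation: Rp = ba*bc / (2.303*icorr*(ba+bc))
ba*bc = 0.095*0.073 = 0.006935
ba+bc = 0.168; 2.303*icorr*(ba+bc) = 2.303*2.672×10^-4*0.168 = 1.0338075×10^-4
Rp = 0.006935 / 1.0338075×10^-4 = 67.1 ohm*cm^2

67.1 ohm*cm^2


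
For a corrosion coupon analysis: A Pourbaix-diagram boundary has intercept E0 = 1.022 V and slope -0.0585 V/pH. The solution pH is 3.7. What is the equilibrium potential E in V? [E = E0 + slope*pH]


Apply the Pourbaix line equation: E = E0 + slope*pH
E = 1.022 + (-0.0585)*3.7 = 1.022 + (-0.21645) = 0.80555 V
Rounded to 3 decimal places: E = 0.806 V

0.806 V


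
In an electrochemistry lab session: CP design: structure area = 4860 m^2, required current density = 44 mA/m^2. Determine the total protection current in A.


I = area * current density, then convert mA → A (÷1000)
I = 4860 * 44 / 1000 = 213.84 A

213.84 A


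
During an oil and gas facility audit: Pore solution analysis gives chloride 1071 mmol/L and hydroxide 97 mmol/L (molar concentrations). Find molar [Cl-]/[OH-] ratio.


Threshold parameter = [Cl-] / [OH-] (molar basis; both in mmol/L, so units cancel)
Ratio = 1071 / 97 = 11.04

11.04


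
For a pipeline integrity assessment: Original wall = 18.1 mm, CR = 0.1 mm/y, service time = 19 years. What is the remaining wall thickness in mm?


Remaining wall = original − CR × time
t = 18.1 − 0.1*19 = 18.1 − 1.9 = 16.2 mm

16.2 mm


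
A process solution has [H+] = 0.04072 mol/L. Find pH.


pH = −log10[H+]
pH = −log10(0.04072) = 1.39

1.39


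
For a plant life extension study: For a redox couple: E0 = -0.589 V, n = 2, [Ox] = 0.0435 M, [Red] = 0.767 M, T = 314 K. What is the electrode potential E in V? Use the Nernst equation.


Apply the Nernst equation: E = E0 + (RT/nF)*ln([Ox]/[Red])
Step 1: RT/nF = 8.314*314/(2*96485) = 0.01352851 V
Step 2: [Ox]/[Red] = 0.0435/0.767 = 0.056714
Step 3: ln(0.056714) = -2.869734
Step 4: correction = 0.01352851 * -2.869734 = -0.0388 V
E = -0.589 + -0.0388 = -0.6278 V

-0.6278 V


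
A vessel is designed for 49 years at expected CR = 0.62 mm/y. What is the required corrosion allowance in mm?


Corrosion allowance = CR × design life
CA = 0.62 * 49 = 30.38 mm

30.38 mm


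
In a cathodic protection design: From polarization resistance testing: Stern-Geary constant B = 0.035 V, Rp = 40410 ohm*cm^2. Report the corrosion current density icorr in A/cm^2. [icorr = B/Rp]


Apply the Stern-Geary relation: icorr = B / Rp
icorr = 0.035 / 40410 = 8.661×10^-7 A/cm^2

8.661×10^-7 A/cm^2


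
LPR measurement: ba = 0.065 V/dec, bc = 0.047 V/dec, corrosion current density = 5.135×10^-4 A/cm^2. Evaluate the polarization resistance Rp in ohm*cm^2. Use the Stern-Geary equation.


Apply the Stern-Geary equation: Rp = ba*bc / (2.303*icorr*(ba+bc))
ba*bc = 0.065*0.047 = 0.003055
ba+bc = 0.112; 2.303*icorr*(ba+bc) = 2.303*5.135×10^-4*0.112 = 1.3245014×10^-4
Rp = 0.003055 / 1.3245014×10^-4 = 23.1 ohm*cm^2

23.1 ohm*cm^2


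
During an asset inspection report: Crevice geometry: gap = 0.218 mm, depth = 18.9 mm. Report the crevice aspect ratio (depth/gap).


Aspect ratio = depth / gap
Ratio = 18.9 / 0.218 = 86.7

86.7


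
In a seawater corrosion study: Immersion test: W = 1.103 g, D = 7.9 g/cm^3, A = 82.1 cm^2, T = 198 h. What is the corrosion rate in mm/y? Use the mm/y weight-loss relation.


Apply the mm/y weight-loss relation: CR = 87600 * W / (D * A * T)
Numerator: 87600 * 1.103 = 96622.8
Denominator: 7.9 * 82.1 * 198 = 128420.82
CR = 96622.8 / 128420.82 = 0.75239 mm/y

0.75239 mm/y


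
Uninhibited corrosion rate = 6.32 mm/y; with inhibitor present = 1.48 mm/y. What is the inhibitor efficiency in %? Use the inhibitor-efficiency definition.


Apply the inhibitor-efficiency definition: IE = (CR_blank − CR_inh)/CR_blank × 100
IE = (6.32 − 1.48) / 6.32 × 100
IE = 4.84 / 6.32 × 100 = 76.6 %

76.6 %


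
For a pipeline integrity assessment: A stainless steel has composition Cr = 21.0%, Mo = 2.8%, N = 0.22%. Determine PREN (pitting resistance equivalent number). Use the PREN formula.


Apply the PREN formula: PREN = Cr + 3.3*Mo + 16*N
PREN = 21.0 + 3.3*2.8 + 16*0.22
PREN = 21.0 + 9.24 + 3.52 = 33.76

33.76


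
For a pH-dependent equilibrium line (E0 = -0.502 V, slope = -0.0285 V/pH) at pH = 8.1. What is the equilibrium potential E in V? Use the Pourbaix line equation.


Apply the Pourbaix line equation: E = E0 + slope*pH
E = -0.502 + (-0.0285)*8.1 = -0.502 + (-0.23085) = -0.73285 V
Rounded to 3 decimal places: E = -0.733 V

-0.733 V


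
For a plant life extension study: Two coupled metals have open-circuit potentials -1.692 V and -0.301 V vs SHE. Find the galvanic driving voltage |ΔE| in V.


Driving voltage is the absolute potential difference.
|ΔE| = |-1.692 − (-0.301)| = 1.391 V

1.391 V


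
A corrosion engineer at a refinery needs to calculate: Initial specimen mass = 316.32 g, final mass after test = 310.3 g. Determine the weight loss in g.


Weight loss = initial − final
WL = 316.32 − 310.3 = 6.02 g

6.02 g


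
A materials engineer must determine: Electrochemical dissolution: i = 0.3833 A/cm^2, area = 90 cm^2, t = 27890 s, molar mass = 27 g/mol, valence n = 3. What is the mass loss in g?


Apply Faraday's law: m = i*A*t*M / (n*F)
Total charge passed Q = i*A*t = 0.3833*90*27890 = 962121.33 C
m = Q*M/(n*F) = 962121.33*27/(3*96485) = 89.74547 g

89.74547 g
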